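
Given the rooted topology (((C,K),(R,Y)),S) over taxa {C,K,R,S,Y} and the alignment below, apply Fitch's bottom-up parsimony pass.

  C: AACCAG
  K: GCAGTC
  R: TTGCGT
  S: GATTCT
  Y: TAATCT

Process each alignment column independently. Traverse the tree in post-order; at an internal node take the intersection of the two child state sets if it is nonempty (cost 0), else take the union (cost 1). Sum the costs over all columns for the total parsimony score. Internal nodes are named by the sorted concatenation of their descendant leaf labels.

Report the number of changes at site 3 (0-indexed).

site 0, node CK: C={A} ∪ K={G} → {A,G} (+1)
site 0, node RY: R={T} ∩ Y={T} → {T} (+0)
site 0, node CKRY: CK={A,G} ∪ RY={T} → {A,G,T} (+1)
site 0, node CKRSY: CKRY={A,G,T} ∩ S={G} → {G} (+0)
site 1, node CK: C={A} ∪ K={C} → {A,C} (+1)
site 1, node RY: R={T} ∪ Y={A} → {A,T} (+1)
site 1, node CKRY: CK={A,C} ∩ RY={A,T} → {A} (+0)
site 1, node CKRSY: CKRY={A} ∩ S={A} → {A} (+0)
site 2, node CK: C={C} ∪ K={A} → {A,C} (+1)
site 2, node RY: R={G} ∪ Y={A} → {A,G} (+1)
site 2, node CKRY: CK={A,C} ∩ RY={A,G} → {A} (+0)
site 2, node CKRSY: CKRY={A} ∪ S={T} → {A,T} (+1)
site 3, node CK: C={C} ∪ K={G} → {C,G} (+1)
site 3, node RY: R={C} ∪ Y={T} → {C,T} (+1)
site 3, node CKRY: CK={C,G} ∩ RY={C,T} → {C} (+0)
site 3, node CKRSY: CKRY={C} ∪ S={T} → {C,T} (+1)
site 4, node CK: C={A} ∪ K={T} → {A,T} (+1)
site 4, node RY: R={G} ∪ Y={C} → {C,G} (+1)
site 4, node CKRY: CK={A,T} ∪ RY={C,G} → {A,C,G,T} (+1)
site 4, node CKRSY: CKRY={A,C,G,T} ∩ S={C} → {C} (+0)
site 5, node CK: C={G} ∪ K={C} → {C,G} (+1)
site 5, node RY: R={T} ∩ Y={T} → {T} (+0)
site 5, node CKRY: CK={C,G} ∪ RY={T} → {C,G,T} (+1)
site 5, node CKRSY: CKRY={C,G,T} ∩ S={T} → {T} (+0)
per-site changes: [2, 2, 3, 3, 3, 2]; total = 15

3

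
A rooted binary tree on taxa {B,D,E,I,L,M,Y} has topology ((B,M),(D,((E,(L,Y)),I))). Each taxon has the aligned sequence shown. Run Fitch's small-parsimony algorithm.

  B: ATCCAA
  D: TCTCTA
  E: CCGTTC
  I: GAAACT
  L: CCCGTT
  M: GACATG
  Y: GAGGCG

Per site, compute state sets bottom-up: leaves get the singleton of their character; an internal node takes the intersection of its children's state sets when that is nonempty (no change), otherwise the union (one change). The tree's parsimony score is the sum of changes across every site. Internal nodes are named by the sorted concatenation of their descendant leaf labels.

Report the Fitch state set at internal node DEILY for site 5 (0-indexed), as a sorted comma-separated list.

site 0, node BM: B={A} ∪ M={G} → {A,G} (+1)
site 0, node LY: L={C} ∪ Y={G} → {C,G} (+1)
site 0, node ELY: E={C} ∩ LY={C,G} → {C} (+0)
site 0, node EILY: ELY={C} ∪ I={G} → {C,G} (+1)
site 0, node DEILY: D={T} ∪ EILY={C,G} → {C,G,T} (+1)
site 0, node BDEILMY: BM={A,G} ∩ DEILY={C,G,T} → {G} (+0)
site 1, node BM: B={T} ∪ M={A} → {A,T} (+1)
site 1, node LY: L={C} ∪ Y={A} → {A,C} (+1)
site 1, node ELY: E={C} ∩ LY={A,C} → {C} (+0)
site 1, node EILY: ELY={C} ∪ I={A} → {A,C} (+1)
site 1, node DEILY: D={C} ∩ EILY={A,C} → {C} (+0)
site 1, node BDEILMY: BM={A,T} ∪ DEILY={C} → {A,C,T} (+1)
site 2, node BM: B={C} ∩ M={C} → {C} (+0)
site 2, node LY: L={C} ∪ Y={G} → {C,G} (+1)
site 2, node ELY: E={G} ∩ LY={C,G} → {G} (+0)
site 2, node EILY: ELY={G} ∪ I={A} → {A,G} (+1)
site 2, node DEILY: D={T} ∪ EILY={A,G} → {A,G,T} (+1)
site 2, node BDEILMY: BM={C} ∪ DEILY={A,G,T} → {A,C,G,T} (+1)
site 3, node BM: B={C} ∪ M={A} → {A,C} (+1)
site 3, node LY: L={G} ∩ Y={G} → {G} (+0)
site 3, node ELY: E={T} ∪ LY={G} → {G,T} (+1)
site 3, node EILY: ELY={G,T} ∪ I={A} → {A,G,T} (+1)
site 3, node DEILY: D={C} ∪ EILY={A,G,T} → {A,C,G,T} (+1)
site 3, node BDEILMY: BM={A,C} ∩ DEILY={A,C,G,T} → {A,C} (+0)
site 4, node BM: B={A} ∪ M={T} → {A,T} (+1)
site 4, node LY: L={T} ∪ Y={C} → {C,T} (+1)
site 4, node ELY: E={T} ∩ LY={C,T} → {T} (+0)
site 4, node EILY: ELY={T} ∪ I={C} → {C,T} (+1)
site 4, node DEILY: D={T} ∩ EILY={C,T} → {T} (+0)
site 4, node BDEILMY: BM={A,T} ∩ DEILY={T} → {T} (+0)
site 5, node BM: B={A} ∪ M={G} → {A,G} (+1)
site 5, node LY: L={T} ∪ Y={G} → {G,T} (+1)
site 5, node ELY: E={C} ∪ LY={G,T} → {C,G,T} (+1)
site 5, node EILY: ELY={C,G,T} ∩ I={T} → {T} (+0)
site 5, node DEILY: D={A} ∪ EILY={T} → {A,T} (+1)
site 5, node BDEILMY: BM={A,G} ∩ DEILY={A,T} → {A} (+0)
per-site changes: [4, 4, 4, 4, 3, 4]; total = 23

A,T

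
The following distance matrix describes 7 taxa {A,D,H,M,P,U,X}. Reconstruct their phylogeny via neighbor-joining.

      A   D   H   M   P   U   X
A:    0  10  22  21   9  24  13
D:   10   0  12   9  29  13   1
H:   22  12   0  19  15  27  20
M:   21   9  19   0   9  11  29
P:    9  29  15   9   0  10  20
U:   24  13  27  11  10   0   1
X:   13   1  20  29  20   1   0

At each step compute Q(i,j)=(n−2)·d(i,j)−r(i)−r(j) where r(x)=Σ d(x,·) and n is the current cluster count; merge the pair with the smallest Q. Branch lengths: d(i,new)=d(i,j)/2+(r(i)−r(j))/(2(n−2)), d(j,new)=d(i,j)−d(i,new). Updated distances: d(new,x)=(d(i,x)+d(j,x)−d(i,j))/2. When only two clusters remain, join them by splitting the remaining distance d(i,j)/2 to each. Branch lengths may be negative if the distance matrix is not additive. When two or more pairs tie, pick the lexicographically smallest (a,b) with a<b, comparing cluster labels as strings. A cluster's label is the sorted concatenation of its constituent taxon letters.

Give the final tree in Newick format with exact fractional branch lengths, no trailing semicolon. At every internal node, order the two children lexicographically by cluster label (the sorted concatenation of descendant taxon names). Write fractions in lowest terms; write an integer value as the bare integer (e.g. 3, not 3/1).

iteration 1: select U,X (d=1, Q=-165); attach at lengths (7/10, 3/10); label the merged cluster UX
  updated: d(A,UX)=18, d(D,UX)=13/2, d(H,UX)=23, d(M,UX)=39/2, d(P,UX)=29/2
iteration 2: select D,UX (d=13/2, Q=-122); attach at lengths (11/8, 41/8); label the merged cluster DUX
  updated: d(A,DUX)=43/4, d(DUX,H)=57/4, d(DUX,M)=11, d(DUX,P)=37/2
iteration 3: select A,P (d=9, Q=-349/4); attach at lengths (51/8, 21/8); label the merged cluster AP
  updated: d(AP,DUX)=81/8, d(AP,H)=14, d(AP,M)=21/2
iteration 4: select AP,M (d=21/2, Q=-433/8); attach at lengths (121/32, 215/32); label the merged cluster AMP
  updated: d(AMP,DUX)=85/16, d(AMP,H)=45/4
iteration 5: select AMP,DUX (d=85/16, Q=-493/16); attach at lengths (37/32, 133/32); label the merged cluster ADMPUX
  updated: d(ADMPUX,H)=323/32
iteration 6: select ADMPUX,H (d=323/32); attach at lengths (323/64, 323/64); label the merged cluster ADHMPUX
final tree: ((((A:51/8,P:21/8):121/32,M:215/32):37/32,(D:11/8,(U:7/10,X:3/10):41/8):133/32):323/64,H:323/64)
total length: 1357/32

((((A:51/8,P:21/8):121/32,M:215/32):37/32,(D:11/8,(U:7/10,X:3/10):41/8):133/32):323/64,H:323/64)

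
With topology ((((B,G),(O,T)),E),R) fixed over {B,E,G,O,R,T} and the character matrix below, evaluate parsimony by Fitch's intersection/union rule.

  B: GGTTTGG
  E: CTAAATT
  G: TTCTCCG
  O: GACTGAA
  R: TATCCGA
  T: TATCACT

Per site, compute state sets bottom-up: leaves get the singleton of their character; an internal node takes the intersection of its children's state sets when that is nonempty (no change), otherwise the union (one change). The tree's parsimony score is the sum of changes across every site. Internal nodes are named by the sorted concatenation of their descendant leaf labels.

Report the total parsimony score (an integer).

BG@0: {G} ∪ {T} = {G,T} (union, +1)
OT@0: {G} ∪ {T} = {G,T} (union, +1)
BGOT@0: {G,T} ∩ {G,T} = {G,T} (intersection, +0)
BEGOT@0: {G,T} ∪ {C} = {C,G,T} (union, +1)
BEGORT@0: {C,G,T} ∩ {T} = {T} (intersection, +0)
BG@1: {G} ∪ {T} = {G,T} (union, +1)
OT@1: {A} ∩ {A} = {A} (intersection, +0)
BGOT@1: {G,T} ∪ {A} = {A,G,T} (union, +1)
BEGOT@1: {A,G,T} ∩ {T} = {T} (intersection, +0)
BEGORT@1: {T} ∪ {A} = {A,T} (union, +1)
BG@2: {T} ∪ {C} = {C,T} (union, +1)
OT@2: {C} ∪ {T} = {C,T} (union, +1)
BGOT@2: {C,T} ∩ {C,T} = {C,T} (intersection, +0)
BEGOT@2: {C,T} ∪ {A} = {A,C,T} (union, +1)
BEGORT@2: {A,C,T} ∩ {T} = {T} (intersection, +0)
BG@3: {T} ∩ {T} = {T} (intersection, +0)
OT@3: {T} ∪ {C} = {C,T} (union, +1)
BGOT@3: {T} ∩ {C,T} = {T} (intersection, +0)
BEGOT@3: {T} ∪ {A} = {A,T} (union, +1)
BEGORT@3: {A,T} ∪ {C} = {A,C,T} (union, +1)
BG@4: {T} ∪ {C} = {C,T} (union, +1)
OT@4: {G} ∪ {A} = {A,G} (union, +1)
BGOT@4: {C,T} ∪ {A,G} = {A,C,G,T} (union, +1)
BEGOT@4: {A,C,G,T} ∩ {A} = {A} (intersection, +0)
BEGORT@4: {A} ∪ {C} = {A,C} (union, +1)
BG@5: {G} ∪ {C} = {C,G} (union, +1)
OT@5: {A} ∪ {C} = {A,C} (union, +1)
BGOT@5: {C,G} ∩ {A,C} = {C} (intersection, +0)
BEGOT@5: {C} ∪ {T} = {C,T} (union, +1)
BEGORT@5: {C,T} ∪ {G} = {C,G,T} (union, +1)
BG@6: {G} ∩ {G} = {G} (intersection, +0)
OT@6: {A} ∪ {T} = {A,T} (union, +1)
BGOT@6: {G} ∪ {A,T} = {A,G,T} (union, +1)
BEGOT@6: {A,G,T} ∩ {T} = {T} (intersection, +0)
BEGORT@6: {T} ∪ {A} = {A,T} (union, +1)
per-site changes: [3, 3, 3, 3, 4, 4, 3]; total = 23

23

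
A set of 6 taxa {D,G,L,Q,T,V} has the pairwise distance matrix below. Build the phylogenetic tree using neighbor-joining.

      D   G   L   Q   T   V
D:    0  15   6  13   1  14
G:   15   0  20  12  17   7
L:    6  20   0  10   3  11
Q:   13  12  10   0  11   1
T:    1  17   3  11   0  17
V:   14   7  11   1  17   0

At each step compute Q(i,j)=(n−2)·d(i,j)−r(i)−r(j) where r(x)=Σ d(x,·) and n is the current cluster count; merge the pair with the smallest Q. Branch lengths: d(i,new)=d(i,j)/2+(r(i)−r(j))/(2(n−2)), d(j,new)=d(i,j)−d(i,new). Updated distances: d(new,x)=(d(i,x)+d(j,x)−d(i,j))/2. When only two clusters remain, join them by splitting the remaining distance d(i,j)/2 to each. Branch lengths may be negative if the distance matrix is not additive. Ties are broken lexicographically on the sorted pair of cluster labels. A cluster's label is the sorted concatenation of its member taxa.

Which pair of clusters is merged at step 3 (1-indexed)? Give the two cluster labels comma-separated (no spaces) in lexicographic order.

DLT,Q

iteration 1: select D,T (d=1, Q=-94); attach at lengths (1/2, 1/2); label the merged cluster DT
  updated: d(DT,G)=31/2, d(DT,L)=4, d(DT,Q)=23/2, d(DT,V)=15
iteration 2: select DT,L (d=4, Q=-79); attach at lengths (13/6, 11/6); label the merged cluster DLT
  updated: d(DLT,G)=63/4, d(DLT,Q)=35/4, d(DLT,V)=11
iteration 3: select DLT,Q (d=35/4, Q=-159/4); attach at lengths (125/16, 15/16); label the merged cluster DLQT
  updated: d(DLQT,G)=19/2, d(DLQT,V)=13/8
iteration 4: select DLQT,G (d=19/2, Q=-145/8); attach at lengths (33/16, 119/16); label the merged cluster DGLQT
  updated: d(DGLQT,V)=-7/16
iteration 5: select DGLQT,V (d=-7/16); attach at lengths (-7/32, -7/32); label the merged cluster DGLQTV
final tree: (((((D:1/2,T:1/2):13/6,L:11/6):125/16,Q:15/16):33/16,G:119/16):-7/32,V:-7/32)
total length: 365/16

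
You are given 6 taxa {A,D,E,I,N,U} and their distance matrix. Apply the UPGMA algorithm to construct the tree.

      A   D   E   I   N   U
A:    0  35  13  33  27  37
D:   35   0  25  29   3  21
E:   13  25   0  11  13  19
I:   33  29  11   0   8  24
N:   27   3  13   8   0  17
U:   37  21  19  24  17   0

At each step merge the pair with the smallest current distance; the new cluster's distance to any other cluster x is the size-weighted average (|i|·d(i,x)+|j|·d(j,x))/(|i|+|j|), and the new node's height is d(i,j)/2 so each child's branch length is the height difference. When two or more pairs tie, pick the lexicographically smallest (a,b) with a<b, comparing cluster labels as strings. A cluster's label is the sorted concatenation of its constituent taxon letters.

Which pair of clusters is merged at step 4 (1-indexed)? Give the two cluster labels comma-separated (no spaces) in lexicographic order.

iteration 1: select D,N (d=3); attach at lengths (3/2, 3/2); label the merged cluster DN
  updated: d(A,DN)=31, d(DN,E)=19, d(DN,I)=37/2, d(DN,U)=19
iteration 2: select E,I (d=11); attach at lengths (11/2, 11/2); label the merged cluster EI
  updated: d(A,EI)=23, d(DN,EI)=75/4, d(EI,U)=43/2
iteration 3: select DN,EI (d=75/4); attach at lengths (63/8, 31/8); label the merged cluster DEIN
  updated: d(A,DEIN)=27, d(DEIN,U)=81/4
iteration 4: select DEIN,U (d=81/4); attach at lengths (3/4, 81/8); label the merged cluster DEINU
  updated: d(A,DEINU)=29
iteration 5: select A,DEINU (d=29); attach at lengths (29/2, 35/8); label the merged cluster ADEINU
final tree: (A:29/2,(((D:3/2,N:3/2):63/8,(E:11/2,I:11/2):31/8):3/4,U:81/8):35/8)
total length: 111/2

DEIN,U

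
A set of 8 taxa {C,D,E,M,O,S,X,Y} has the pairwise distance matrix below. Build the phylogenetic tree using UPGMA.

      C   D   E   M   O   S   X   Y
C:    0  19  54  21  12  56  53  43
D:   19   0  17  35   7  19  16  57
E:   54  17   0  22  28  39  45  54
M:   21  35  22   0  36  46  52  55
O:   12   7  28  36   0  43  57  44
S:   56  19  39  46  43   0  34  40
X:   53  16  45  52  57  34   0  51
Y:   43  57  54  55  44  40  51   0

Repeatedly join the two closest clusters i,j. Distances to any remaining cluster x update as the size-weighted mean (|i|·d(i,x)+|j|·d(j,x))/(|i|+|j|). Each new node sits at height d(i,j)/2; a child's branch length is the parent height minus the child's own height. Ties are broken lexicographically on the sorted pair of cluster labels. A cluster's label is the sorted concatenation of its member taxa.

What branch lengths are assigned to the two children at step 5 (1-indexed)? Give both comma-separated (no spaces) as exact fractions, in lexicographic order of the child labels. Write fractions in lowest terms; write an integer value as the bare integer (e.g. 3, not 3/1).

1. join D+O (d=7) ⇒ DO; edges |D|=7/2, |O|=7/2
  updated: d(C,DO)=31/2, d(DO,E)=45/2, d(DO,M)=71/2, d(DO,S)=31, d(DO,X)=73/2, d(DO,Y)=101/2
2. join C+DO (d=31/2) ⇒ CDO; edges |C|=31/4, |DO|=17/4
  updated: d(CDO,E)=33, d(CDO,M)=92/3, d(CDO,S)=118/3, d(CDO,X)=42, d(CDO,Y)=48
3. join E+M (d=22) ⇒ EM; edges |E|=11, |M|=11
  updated: d(CDO,EM)=191/6, d(EM,S)=85/2, d(EM,X)=97/2, d(EM,Y)=109/2
4. join CDO+EM (d=191/6) ⇒ CDEMO; edges |CDO|=49/6, |EM|=59/12
  updated: d(CDEMO,S)=203/5, d(CDEMO,X)=223/5, d(CDEMO,Y)=253/5
5. join S+X (d=34) ⇒ SX; edges |S|=17, |X|=17
  updated: d(CDEMO,SX)=213/5, d(SX,Y)=91/2
6. join CDEMO+SX (d=213/5) ⇒ CDEMOSX; edges |CDEMO|=323/60, |SX|=43/10
  updated: d(CDEMOSX,Y)=344/7
7. join CDEMOSX+Y (d=344/7) ⇒ CDEMOSXY; edges |CDEMOSX|=229/70, |Y|=172/7
final tree: ((((C:31/4,(D:7/2,O:7/2):17/4):49/6,(E:11,M:11):59/12):323/60,(S:17,X:17):43/10):229/70,Y:172/7)
total length: 13189/105

17,17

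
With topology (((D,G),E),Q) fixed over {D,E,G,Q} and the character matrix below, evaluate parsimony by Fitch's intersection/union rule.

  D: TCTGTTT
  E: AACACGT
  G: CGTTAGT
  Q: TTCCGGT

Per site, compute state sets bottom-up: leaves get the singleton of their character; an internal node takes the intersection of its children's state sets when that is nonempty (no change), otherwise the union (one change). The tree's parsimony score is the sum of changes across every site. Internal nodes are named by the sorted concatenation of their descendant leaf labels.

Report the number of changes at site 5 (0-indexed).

site 0, node DG: D={T} ∪ G={C} → {C,T} (+1)
site 0, node DEG: DG={C,T} ∪ E={A} → {A,C,T} (+1)
site 0, node DEGQ: DEG={A,C,T} ∩ Q={T} → {T} (+0)
site 1, node DG: D={C} ∪ G={G} → {C,G} (+1)
site 1, node DEG: DG={C,G} ∪ E={A} → {A,C,G} (+1)
site 1, node DEGQ: DEG={A,C,G} ∪ Q={T} → {A,C,G,T} (+1)
site 2, node DG: D={T} ∩ G={T} → {T} (+0)
site 2, node DEG: DG={T} ∪ E={C} → {C,T} (+1)
site 2, node DEGQ: DEG={C,T} ∩ Q={C} → {C} (+0)
site 3, node DG: D={G} ∪ G={T} → {G,T} (+1)
site 3, node DEG: DG={G,T} ∪ E={A} → {A,G,T} (+1)
site 3, node DEGQ: DEG={A,G,T} ∪ Q={C} → {A,C,G,T} (+1)
site 4, node DG: D={T} ∪ G={A} → {A,T} (+1)
site 4, node DEG: DG={A,T} ∪ E={C} → {A,C,T} (+1)
site 4, node DEGQ: DEG={A,C,T} ∪ Q={G} → {A,C,G,T} (+1)
site 5, node DG: D={T} ∪ G={G} → {G,T} (+1)
site 5, node DEG: DG={G,T} ∩ E={G} → {G} (+0)
site 5, node DEGQ: DEG={G} ∩ Q={G} → {G} (+0)
site 6, node DG: D={T} ∩ G={T} → {T} (+0)
site 6, node DEG: DG={T} ∩ E={T} → {T} (+0)
site 6, node DEGQ: DEG={T} ∩ Q={T} → {T} (+0)
per-site changes: [2, 3, 1, 3, 3, 1, 0]; total = 13

1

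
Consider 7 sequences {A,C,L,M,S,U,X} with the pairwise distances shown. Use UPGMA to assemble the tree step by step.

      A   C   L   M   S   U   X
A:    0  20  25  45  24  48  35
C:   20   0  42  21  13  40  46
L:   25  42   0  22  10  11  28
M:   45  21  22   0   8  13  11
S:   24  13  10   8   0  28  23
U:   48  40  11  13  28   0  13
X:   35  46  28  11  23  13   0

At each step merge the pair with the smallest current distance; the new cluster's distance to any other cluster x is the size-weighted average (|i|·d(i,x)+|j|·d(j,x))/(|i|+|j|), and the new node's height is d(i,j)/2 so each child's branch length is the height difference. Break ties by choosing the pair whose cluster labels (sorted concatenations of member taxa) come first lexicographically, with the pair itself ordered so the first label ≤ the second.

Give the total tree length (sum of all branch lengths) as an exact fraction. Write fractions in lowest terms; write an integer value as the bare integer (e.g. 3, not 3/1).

iteration 1: select M,S (d=8); attach at lengths (4, 4); label the merged cluster MS
  updated: d(A,MS)=69/2, d(C,MS)=17, d(L,MS)=16, d(MS,U)=41/2, d(MS,X)=17
iteration 2: select L,U (d=11); attach at lengths (11/2, 11/2); label the merged cluster LU
  updated: d(A,LU)=73/2, d(C,LU)=41, d(LU,MS)=73/4, d(LU,X)=41/2
iteration 3: select C,MS (d=17); attach at lengths (17/2, 9/2); label the merged cluster CMS
  updated: d(A,CMS)=89/3, d(CMS,LU)=155/6, d(CMS,X)=80/3
iteration 4: select LU,X (d=41/2); attach at lengths (19/4, 41/4); label the merged cluster LUX
  updated: d(A,LUX)=36, d(CMS,LUX)=235/9
iteration 5: select CMS,LUX (d=235/9); attach at lengths (41/9, 101/36); label the merged cluster CLMSUX
  updated: d(A,CLMSUX)=197/6
iteration 6: select A,CLMSUX (d=197/6); attach at lengths (197/12, 121/36); label the merged cluster ACLMSUX
final tree: (A:197/12,((C:17/2,(M:4,S:4):9/2):41/9,((L:11/2,U:11/2):19/4,X:41/4):101/36):121/36)
total length: 2669/36

2669/36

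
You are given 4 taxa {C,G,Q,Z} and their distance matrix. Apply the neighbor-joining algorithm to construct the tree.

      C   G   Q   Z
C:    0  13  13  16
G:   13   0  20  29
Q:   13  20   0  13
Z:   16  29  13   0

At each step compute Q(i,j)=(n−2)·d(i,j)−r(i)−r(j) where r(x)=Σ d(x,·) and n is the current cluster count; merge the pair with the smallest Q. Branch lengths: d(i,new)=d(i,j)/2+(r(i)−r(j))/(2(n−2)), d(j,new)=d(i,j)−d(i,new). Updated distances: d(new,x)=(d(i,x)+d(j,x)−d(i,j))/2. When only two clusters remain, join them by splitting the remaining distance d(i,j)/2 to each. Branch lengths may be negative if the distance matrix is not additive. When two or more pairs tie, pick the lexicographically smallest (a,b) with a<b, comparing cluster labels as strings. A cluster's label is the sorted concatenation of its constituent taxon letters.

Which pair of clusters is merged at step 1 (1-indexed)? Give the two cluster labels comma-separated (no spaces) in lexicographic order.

C,G

step 1: merge (C,G) at d=13, Q=-78; branch lengths C→3/2, G→23/2; new cluster CG
  updated: d(CG,Q)=10, d(CG,Z)=16
step 2: merge (CG,Q) at d=10, Q=-39; branch lengths CG→13/2, Q→7/2; new cluster CGQ
  updated: d(CGQ,Z)=19/2
step 3: merge (CGQ,Z) at d=19/2; branch lengths CGQ→19/4, Z→19/4; new cluster CGQZ
final tree: (((C:3/2,G:23/2):13/2,Q:7/2):19/4,Z:19/4)
total length: 65/2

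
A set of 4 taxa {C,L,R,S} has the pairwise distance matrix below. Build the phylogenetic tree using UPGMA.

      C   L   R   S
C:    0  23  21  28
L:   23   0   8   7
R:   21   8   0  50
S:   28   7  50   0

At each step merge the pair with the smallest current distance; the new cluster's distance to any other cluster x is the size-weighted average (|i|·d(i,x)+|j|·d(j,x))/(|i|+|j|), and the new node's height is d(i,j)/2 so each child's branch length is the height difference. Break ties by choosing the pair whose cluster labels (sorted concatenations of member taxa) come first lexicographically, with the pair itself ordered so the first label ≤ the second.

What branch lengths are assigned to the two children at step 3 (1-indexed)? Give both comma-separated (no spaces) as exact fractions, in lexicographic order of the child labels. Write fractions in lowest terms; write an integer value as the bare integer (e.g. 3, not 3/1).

25/8,81/8

step 1: merge (L,S) at d=7; branch lengths L→7/2, S→7/2; new cluster LS
  updated: d(C,LS)=51/2, d(LS,R)=29
step 2: merge (C,R) at d=21; branch lengths C→21/2, R→21/2; new cluster CR
  updated: d(CR,LS)=109/4
step 3: merge (CR,LS) at d=109/4; branch lengths CR→25/8, LS→81/8; new cluster CLRS
final tree: ((C:21/2,R:21/2):25/8,(L:7/2,S:7/2):81/8)
total length: 165/4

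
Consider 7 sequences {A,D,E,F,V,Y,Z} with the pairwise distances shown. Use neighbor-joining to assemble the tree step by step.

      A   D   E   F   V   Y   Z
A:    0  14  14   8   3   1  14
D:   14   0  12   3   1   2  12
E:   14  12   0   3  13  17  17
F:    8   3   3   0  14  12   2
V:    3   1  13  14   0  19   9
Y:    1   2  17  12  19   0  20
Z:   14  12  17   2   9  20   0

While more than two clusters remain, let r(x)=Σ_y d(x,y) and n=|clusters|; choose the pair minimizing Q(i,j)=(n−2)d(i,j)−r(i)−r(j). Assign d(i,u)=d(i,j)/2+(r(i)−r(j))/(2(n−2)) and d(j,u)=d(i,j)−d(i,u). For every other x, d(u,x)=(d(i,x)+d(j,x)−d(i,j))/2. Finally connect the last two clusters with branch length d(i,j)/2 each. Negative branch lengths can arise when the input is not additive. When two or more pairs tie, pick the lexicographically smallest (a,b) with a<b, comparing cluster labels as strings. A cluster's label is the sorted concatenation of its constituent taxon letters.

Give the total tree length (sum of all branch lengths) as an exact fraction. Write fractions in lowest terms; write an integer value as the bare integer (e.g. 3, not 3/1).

49/2

iteration 1: select A,Y (d=1, Q=-120); attach at lengths (-6/5, 11/5); label the merged cluster AY
  updated: d(AY,D)=15/2, d(AY,E)=15, d(AY,F)=19/2, d(AY,V)=21/2, d(AY,Z)=33/2
iteration 2: select F,Z (d=2, Q=-80); attach at lengths (-17/8, 33/8); label the merged cluster FZ
  updated: d(AY,FZ)=12, d(D,FZ)=13/2, d(E,FZ)=9, d(FZ,V)=21/2
iteration 3: select E,FZ (d=9, Q=-60); attach at lengths (19/3, 8/3); label the merged cluster EFZ
  updated: d(AY,EFZ)=9, d(D,EFZ)=19/4, d(EFZ,V)=29/4
iteration 4: select AY,EFZ (d=9, Q=-30); attach at lengths (6, 3); label the merged cluster AEFYZ
  updated: d(AEFYZ,D)=13/8, d(AEFYZ,V)=35/8
iteration 5: select AEFYZ,D (d=13/8, Q=-7); attach at lengths (5/2, -7/8); label the merged cluster ADEFYZ
  updated: d(ADEFYZ,V)=15/8
iteration 6: select ADEFYZ,V (d=15/8); attach at lengths (15/16, 15/16); label the merged cluster ADEFVYZ
final tree: ((((A:-6/5,Y:11/5):6,(E:19/3,(F:-17/8,Z:33/8):8/3):3):5/2,D:-7/8):15/16,V:15/16)
total length: 49/2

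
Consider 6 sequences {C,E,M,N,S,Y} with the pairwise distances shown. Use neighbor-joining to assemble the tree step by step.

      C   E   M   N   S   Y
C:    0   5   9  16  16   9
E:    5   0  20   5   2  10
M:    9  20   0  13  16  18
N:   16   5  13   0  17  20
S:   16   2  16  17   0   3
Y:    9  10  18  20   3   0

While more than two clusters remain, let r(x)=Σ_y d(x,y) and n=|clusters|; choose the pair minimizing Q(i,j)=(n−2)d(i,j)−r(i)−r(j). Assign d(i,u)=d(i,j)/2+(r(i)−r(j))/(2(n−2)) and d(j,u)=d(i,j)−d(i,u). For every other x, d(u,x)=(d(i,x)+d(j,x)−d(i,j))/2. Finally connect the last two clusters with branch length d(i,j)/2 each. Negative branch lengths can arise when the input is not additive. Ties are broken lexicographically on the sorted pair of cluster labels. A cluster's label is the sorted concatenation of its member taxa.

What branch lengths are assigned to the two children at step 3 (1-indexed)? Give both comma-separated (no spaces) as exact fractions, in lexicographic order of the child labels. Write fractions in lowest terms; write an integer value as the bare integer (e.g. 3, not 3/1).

7/2,21/4

iteration 1: select S,Y (d=3, Q=-102); attach at lengths (3/4, 9/4); label the merged cluster SY
  updated: d(C,SY)=11, d(E,SY)=9/2, d(M,SY)=31/2, d(N,SY)=17
iteration 2: select C,M (d=9, Q=-143/2); attach at lengths (7/4, 29/4); label the merged cluster CM
  updated: d(CM,E)=8, d(CM,N)=10, d(CM,SY)=35/4
iteration 3: select CM,SY (d=35/4, Q=-79/2); attach at lengths (7/2, 21/4); label the merged cluster CMSY
  updated: d(CMSY,E)=15/8, d(CMSY,N)=73/8
iteration 4: select CMSY,E (d=15/8, Q=-16); attach at lengths (3, -9/8); label the merged cluster CEMSY
  updated: d(CEMSY,N)=49/8
iteration 5: select CEMSY,N (d=49/8); attach at lengths (49/16, 49/16); label the merged cluster CEMNSY
final tree: ((((C:7/4,M:29/4):7/2,(S:3/4,Y:9/4):21/4):3,E:-9/8):49/16,N:49/16)
total length: 115/4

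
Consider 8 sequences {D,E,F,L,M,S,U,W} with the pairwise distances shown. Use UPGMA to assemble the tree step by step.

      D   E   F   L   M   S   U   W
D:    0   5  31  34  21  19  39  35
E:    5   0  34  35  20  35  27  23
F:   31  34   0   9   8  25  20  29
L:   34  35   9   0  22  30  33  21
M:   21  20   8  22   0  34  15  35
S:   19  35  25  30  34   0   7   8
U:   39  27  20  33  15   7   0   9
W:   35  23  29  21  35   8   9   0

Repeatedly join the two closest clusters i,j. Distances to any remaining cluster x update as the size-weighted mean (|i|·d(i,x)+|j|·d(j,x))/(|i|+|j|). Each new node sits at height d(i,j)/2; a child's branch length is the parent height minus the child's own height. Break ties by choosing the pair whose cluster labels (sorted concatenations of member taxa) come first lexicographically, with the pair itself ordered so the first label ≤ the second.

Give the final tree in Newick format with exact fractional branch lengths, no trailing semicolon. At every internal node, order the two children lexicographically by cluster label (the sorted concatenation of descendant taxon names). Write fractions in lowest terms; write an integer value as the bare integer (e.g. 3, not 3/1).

((D:5/2,E:5/2):293/24,(((F:4,M:4):15/4,L:31/4):205/36,((S:7/2,U:7/2):3/4,W:17/4):331/36):91/72)

step 1: merge (D,E) at d=5; branch lengths D→5/2, E→5/2; new cluster DE
  updated: d(DE,F)=65/2, d(DE,L)=69/2, d(DE,M)=41/2, d(DE,S)=27, d(DE,U)=33, d(DE,W)=29
step 2: merge (S,U) at d=7; branch lengths S→7/2, U→7/2; new cluster SU
  updated: d(DE,SU)=30, d(F,SU)=45/2, d(L,SU)=63/2, d(M,SU)=49/2, d(SU,W)=17/2
step 3: merge (F,M) at d=8; branch lengths F→4, M→4; new cluster FM
  updated: d(DE,FM)=53/2, d(FM,L)=31/2, d(FM,SU)=47/2, d(FM,W)=32
step 4: merge (SU,W) at d=17/2; branch lengths SU→3/4, W→17/4; new cluster SUW
  updated: d(DE,SUW)=89/3, d(FM,SUW)=79/3, d(L,SUW)=28
step 5: merge (FM,L) at d=31/2; branch lengths FM→15/4, L→31/4; new cluster FLM
  updated: d(DE,FLM)=175/6, d(FLM,SUW)=242/9
step 6: merge (FLM,SUW) at d=242/9; branch lengths FLM→205/36, SUW→331/36; new cluster FLMSUW
  updated: d(DE,FLMSUW)=353/12
step 7: merge (DE,FLMSUW) at d=353/12; branch lengths DE→293/24, FLMSUW→91/72; new cluster DEFLMSUW
final tree: ((D:5/2,E:5/2):293/24,(((F:4,M:4):15/4,L:31/4):205/36,((S:7/2,U:7/2):3/4,W:17/4):331/36):91/72)
total length: 2335/36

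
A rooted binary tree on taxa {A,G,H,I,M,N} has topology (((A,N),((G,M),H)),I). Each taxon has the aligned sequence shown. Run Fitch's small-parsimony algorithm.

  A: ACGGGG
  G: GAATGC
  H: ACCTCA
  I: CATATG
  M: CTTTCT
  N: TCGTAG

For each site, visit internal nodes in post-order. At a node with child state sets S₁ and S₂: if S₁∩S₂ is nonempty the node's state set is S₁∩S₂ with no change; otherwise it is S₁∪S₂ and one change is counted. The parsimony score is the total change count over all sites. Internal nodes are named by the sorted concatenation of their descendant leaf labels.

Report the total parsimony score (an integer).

AN@0: {A} ∪ {T} = {A,T} (union, +1)
GM@0: {G} ∪ {C} = {C,G} (union, +1)
GHM@0: {C,G} ∪ {A} = {A,C,G} (union, +1)
AGHMN@0: {A,T} ∩ {A,C,G} = {A} (intersection, +0)
AGHIMN@0: {A} ∪ {C} = {A,C} (union, +1)
AN@1: {C} ∩ {C} = {C} (intersection, +0)
GM@1: {A} ∪ {T} = {A,T} (union, +1)
GHM@1: {A,T} ∪ {C} = {A,C,T} (union, +1)
AGHMN@1: {C} ∩ {A,C,T} = {C} (intersection, +0)
AGHIMN@1: {C} ∪ {A} = {A,C} (union, +1)
AN@2: {G} ∩ {G} = {G} (intersection, +0)
GM@2: {A} ∪ {T} = {A,T} (union, +1)
GHM@2: {A,T} ∪ {C} = {A,C,T} (union, +1)
AGHMN@2: {G} ∪ {A,C,T} = {A,C,G,T} (union, +1)
AGHIMN@2: {A,C,G,T} ∩ {T} = {T} (intersection, +0)
AN@3: {G} ∪ {T} = {G,T} (union, +1)
GM@3: {T} ∩ {T} = {T} (intersection, +0)
GHM@3: {T} ∩ {T} = {T} (intersection, +0)
AGHMN@3: {G,T} ∩ {T} = {T} (intersection, +0)
AGHIMN@3: {T} ∪ {A} = {A,T} (union, +1)
AN@4: {G} ∪ {A} = {A,G} (union, +1)
GM@4: {G} ∪ {C} = {C,G} (union, +1)
GHM@4: {C,G} ∩ {C} = {C} (intersection, +0)
AGHMN@4: {A,G} ∪ {C} = {A,C,G} (union, +1)
AGHIMN@4: {A,C,G} ∪ {T} = {A,C,G,T} (union, +1)
AN@5: {G} ∩ {G} = {G} (intersection, +0)
GM@5: {C} ∪ {T} = {C,T} (union, +1)
GHM@5: {C,T} ∪ {A} = {A,C,T} (union, +1)
AGHMN@5: {G} ∪ {A,C,T} = {A,C,G,T} (union, +1)
AGHIMN@5: {A,C,G,T} ∩ {G} = {G} (intersection, +0)
per-site changes: [4, 3, 3, 2, 4, 3]; total = 19

19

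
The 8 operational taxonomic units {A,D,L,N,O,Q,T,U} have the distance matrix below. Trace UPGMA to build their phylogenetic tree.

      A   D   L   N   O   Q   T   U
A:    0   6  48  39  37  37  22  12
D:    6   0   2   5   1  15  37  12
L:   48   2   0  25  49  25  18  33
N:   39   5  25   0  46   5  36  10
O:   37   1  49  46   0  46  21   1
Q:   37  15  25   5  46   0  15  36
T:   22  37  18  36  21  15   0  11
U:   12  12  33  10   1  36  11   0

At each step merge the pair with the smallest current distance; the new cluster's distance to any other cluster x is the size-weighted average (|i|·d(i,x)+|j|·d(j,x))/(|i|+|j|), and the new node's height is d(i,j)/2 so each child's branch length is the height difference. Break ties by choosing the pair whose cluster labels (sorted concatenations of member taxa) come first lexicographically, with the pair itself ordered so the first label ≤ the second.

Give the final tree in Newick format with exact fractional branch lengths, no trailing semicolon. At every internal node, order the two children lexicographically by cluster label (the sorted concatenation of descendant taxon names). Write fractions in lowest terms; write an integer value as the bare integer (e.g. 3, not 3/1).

iteration 1: select D,O (d=1); attach at lengths (1/2, 1/2); label the merged cluster DO
  updated: d(A,DO)=43/2, d(DO,L)=51/2, d(DO,N)=51/2, d(DO,Q)=61/2, d(DO,T)=29, d(DO,U)=13/2
iteration 2: select N,Q (d=5); attach at lengths (5/2, 5/2); label the merged cluster NQ
  updated: d(A,NQ)=38, d(DO,NQ)=28, d(L,NQ)=25, d(NQ,T)=51/2, d(NQ,U)=23
iteration 3: select DO,U (d=13/2); attach at lengths (11/4, 13/4); label the merged cluster DOU
  updated: d(A,DOU)=55/3, d(DOU,L)=28, d(DOU,NQ)=79/3, d(DOU,T)=23
iteration 4: select L,T (d=18); attach at lengths (9, 9); label the merged cluster LT
  updated: d(A,LT)=35, d(DOU,LT)=51/2, d(LT,NQ)=101/4
iteration 5: select A,DOU (d=55/3); attach at lengths (55/6, 71/12); label the merged cluster ADOU
  updated: d(ADOU,LT)=223/8, d(ADOU,NQ)=117/4
iteration 6: select LT,NQ (d=101/4); attach at lengths (29/8, 81/8); label the merged cluster LNQT
  updated: d(ADOU,LNQT)=457/16
iteration 7: select ADOU,LNQT (d=457/16); attach at lengths (491/96, 53/32); label the merged cluster ADLNOQTU
final tree: ((A:55/6,((D:1/2,O:1/2):11/4,U:13/4):71/12):491/96,((L:9,T:9):29/8,(N:5/2,Q:5/2):81/8):53/32)
total length: 3149/48

((A:55/6,((D:1/2,O:1/2):11/4,U:13/4):71/12):491/96,((L:9,T:9):29/8,(N:5/2,Q:5/2):81/8):53/32)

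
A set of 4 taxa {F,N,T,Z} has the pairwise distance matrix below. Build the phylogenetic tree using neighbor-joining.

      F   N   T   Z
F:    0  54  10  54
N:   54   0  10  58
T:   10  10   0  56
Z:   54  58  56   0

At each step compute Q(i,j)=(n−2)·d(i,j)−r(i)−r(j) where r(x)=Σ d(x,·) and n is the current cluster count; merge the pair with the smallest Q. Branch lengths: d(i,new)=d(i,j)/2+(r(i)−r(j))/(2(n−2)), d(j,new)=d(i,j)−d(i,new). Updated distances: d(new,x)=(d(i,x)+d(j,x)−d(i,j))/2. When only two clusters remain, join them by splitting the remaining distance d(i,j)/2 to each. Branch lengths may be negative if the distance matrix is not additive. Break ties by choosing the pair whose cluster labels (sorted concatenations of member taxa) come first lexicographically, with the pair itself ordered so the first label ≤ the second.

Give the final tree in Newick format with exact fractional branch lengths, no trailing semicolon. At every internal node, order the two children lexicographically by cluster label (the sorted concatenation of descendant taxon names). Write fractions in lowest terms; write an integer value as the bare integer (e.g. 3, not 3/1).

(((F:29/2,Z:79/2):25/2,N:33/2):-13/4,T:-13/4)

1. join F+Z (d=54, Q=-178) ⇒ FZ; edges |F|=29/2, |Z|=79/2
  updated: d(FZ,N)=29, d(FZ,T)=6
2. join FZ+N (d=29, Q=-45) ⇒ FNZ; edges |FZ|=25/2, |N|=33/2
  updated: d(FNZ,T)=-13/2
3. join FNZ+T (d=-13/2) ⇒ FNTZ; edges |FNZ|=-13/4, |T|=-13/4
final tree: (((F:29/2,Z:79/2):25/2,N:33/2):-13/4,T:-13/4)
total length: 153/2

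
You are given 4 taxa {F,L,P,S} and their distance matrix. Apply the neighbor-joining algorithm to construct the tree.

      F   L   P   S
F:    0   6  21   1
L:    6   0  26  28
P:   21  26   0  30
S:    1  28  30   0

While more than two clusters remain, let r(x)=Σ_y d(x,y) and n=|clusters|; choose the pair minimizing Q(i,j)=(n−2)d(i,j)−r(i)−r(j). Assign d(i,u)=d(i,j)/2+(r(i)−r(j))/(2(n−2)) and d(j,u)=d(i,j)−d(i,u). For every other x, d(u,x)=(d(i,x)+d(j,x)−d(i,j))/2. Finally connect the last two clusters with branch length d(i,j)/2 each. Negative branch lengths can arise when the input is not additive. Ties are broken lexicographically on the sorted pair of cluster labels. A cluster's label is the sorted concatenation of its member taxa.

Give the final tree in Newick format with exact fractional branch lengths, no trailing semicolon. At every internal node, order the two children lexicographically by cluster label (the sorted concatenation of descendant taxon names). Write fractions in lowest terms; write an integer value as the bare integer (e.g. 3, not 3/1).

1. join F+S (d=1, Q=-85) ⇒ FS; edges |F|=-29/4, |S|=33/4
  updated: d(FS,L)=33/2, d(FS,P)=25
2. join FS+L (d=33/2, Q=-135/2) ⇒ FLS; edges |FS|=31/4, |L|=35/4
  updated: d(FLS,P)=69/4
3. join FLS+P (d=69/4) ⇒ FLPS; edges |FLS|=69/8, |P|=69/8
final tree: (((F:-29/4,S:33/4):31/4,L:35/4):69/8,P:69/8)
total length: 139/4

(((F:-29/4,S:33/4):31/4,L:35/4):69/8,P:69/8)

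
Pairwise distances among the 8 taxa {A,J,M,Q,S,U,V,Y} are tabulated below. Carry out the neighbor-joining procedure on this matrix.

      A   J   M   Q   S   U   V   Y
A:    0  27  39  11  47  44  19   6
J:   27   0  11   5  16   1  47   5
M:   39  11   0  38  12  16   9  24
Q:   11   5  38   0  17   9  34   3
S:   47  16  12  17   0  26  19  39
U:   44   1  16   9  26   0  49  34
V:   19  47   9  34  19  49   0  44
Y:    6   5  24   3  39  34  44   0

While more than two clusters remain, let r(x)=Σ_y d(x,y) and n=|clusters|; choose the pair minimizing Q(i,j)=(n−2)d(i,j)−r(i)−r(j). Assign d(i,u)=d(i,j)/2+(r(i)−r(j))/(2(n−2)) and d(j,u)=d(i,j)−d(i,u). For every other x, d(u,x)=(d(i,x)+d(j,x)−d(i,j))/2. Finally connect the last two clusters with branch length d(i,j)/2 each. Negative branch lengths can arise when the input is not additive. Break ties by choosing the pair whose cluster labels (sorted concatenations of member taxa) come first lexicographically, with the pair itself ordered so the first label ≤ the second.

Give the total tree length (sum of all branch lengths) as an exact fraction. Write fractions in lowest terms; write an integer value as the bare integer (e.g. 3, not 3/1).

227/4

1. join M+V (d=9, Q=-316) ⇒ MV; edges |M|=-3/2, |V|=21/2
  updated: d(A,MV)=49/2, d(J,MV)=49/2, d(MV,Q)=63/2, d(MV,S)=11, d(MV,U)=28, d(MV,Y)=59/2
2. join MV+S (d=11, Q=-250) ⇒ MSV; edges |MV|=24/5, |S|=31/5
  updated: d(A,MSV)=121/4, d(J,MSV)=59/4, d(MSV,Q)=75/4, d(MSV,U)=43/2, d(MSV,Y)=115/4
3. join A+Y (d=6, Q=-171) ⇒ AY; edges |A|=131/16, |Y|=-35/16
  updated: d(AY,J)=13, d(AY,MSV)=53/2, d(AY,Q)=4, d(AY,U)=36
4. join AY+Q (d=4, Q=-417/4) ⇒ AQY; edges |AY|=73/8, |Q|=-41/8
  updated: d(AQY,J)=7, d(AQY,MSV)=165/8, d(AQY,U)=41/2
5. join AQY+MSV (d=165/8, Q=-255/4) ⇒ AMQSVY; edges |AQY|=65/8, |MSV|=25/2
  updated: d(AMQSVY,J)=9/16, d(AMQSVY,U)=171/16
6. join AMQSVY+J (d=9/16, Q=-49/4) ⇒ AJMQSVY; edges |AMQSVY|=41/8, |J|=-73/16
  updated: d(AJMQSVY,U)=89/16
7. join AJMQSVY+U (d=89/16) ⇒ AJMQSUVY; edges |AJMQSVY|=89/32, |U|=89/32
final tree: (((((A:131/16,Y:-35/16):73/8,Q:-41/8):65/8,((M:-3/2,V:21/2):24/5,S:31/5):25/2):41/8,J:-73/16):89/32,U:89/32)
total length: 227/4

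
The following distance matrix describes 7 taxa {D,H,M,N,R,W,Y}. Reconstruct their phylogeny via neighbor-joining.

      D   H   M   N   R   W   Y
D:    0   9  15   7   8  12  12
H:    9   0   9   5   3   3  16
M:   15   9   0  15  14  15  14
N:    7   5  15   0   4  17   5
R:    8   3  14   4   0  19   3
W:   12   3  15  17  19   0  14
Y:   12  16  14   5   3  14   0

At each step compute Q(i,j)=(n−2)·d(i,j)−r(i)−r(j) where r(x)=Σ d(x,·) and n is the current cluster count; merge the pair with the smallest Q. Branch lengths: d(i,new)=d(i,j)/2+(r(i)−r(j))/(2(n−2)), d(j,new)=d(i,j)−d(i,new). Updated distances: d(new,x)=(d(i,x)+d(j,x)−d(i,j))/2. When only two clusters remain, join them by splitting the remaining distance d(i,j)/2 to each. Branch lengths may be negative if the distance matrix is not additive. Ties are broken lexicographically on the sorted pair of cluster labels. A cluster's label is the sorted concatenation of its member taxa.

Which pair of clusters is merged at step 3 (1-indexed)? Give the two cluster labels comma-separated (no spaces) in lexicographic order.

step 1: merge (H,W) at d=3, Q=-110; branch lengths H→-2, W→5; new cluster HW
  updated: d(D,HW)=9, d(HW,M)=21/2, d(HW,N)=19/2, d(HW,R)=19/2, d(HW,Y)=27/2
step 2: merge (HW,M) at d=21/2, Q=-157/2; branch lengths HW→51/16, M→117/16; new cluster HMW
  updated: d(D,HMW)=27/4, d(HMW,N)=7, d(HMW,R)=13/2, d(HMW,Y)=17/2
step 3: merge (D,HMW) at d=27/4, Q=-169/4; branch lengths D→101/24, HMW→61/24; new cluster DHMW
  updated: d(DHMW,N)=29/8, d(DHMW,R)=31/8, d(DHMW,Y)=55/8
step 4: merge (DHMW,N) at d=29/8, Q=-79/4; branch lengths DHMW→9/4, N→11/8; new cluster DHMNW
  updated: d(DHMNW,R)=17/8, d(DHMNW,Y)=33/8
step 5: merge (DHMNW,R) at d=17/8, Q=-37/4; branch lengths DHMNW→13/8, R→1/2; new cluster DHMNRW
  updated: d(DHMNRW,Y)=5/2
step 6: merge (DHMNRW,Y) at d=5/2; branch lengths DHMNRW→5/4, Y→5/4; new cluster DHMNRWY
final tree: ((((D:101/24,((H:-2,W:5):51/16,M:117/16):61/24):9/4,N:11/8):13/8,R:1/2):5/4,Y:5/4)
total length: 57/2

D,HMW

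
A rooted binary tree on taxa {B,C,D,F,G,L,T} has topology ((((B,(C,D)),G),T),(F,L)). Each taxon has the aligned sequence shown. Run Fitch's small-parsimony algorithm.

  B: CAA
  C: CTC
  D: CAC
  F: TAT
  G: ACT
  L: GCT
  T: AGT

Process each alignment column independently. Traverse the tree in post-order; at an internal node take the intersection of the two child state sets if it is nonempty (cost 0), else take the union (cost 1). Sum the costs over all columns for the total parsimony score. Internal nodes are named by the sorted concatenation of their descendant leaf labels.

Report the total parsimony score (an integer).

9

site 0, node CD: C={C} ∩ D={C} → {C} (+0)
site 0, node BCD: B={C} ∩ CD={C} → {C} (+0)
site 0, node BCDG: BCD={C} ∪ G={A} → {A,C} (+1)
site 0, node BCDGT: BCDG={A,C} ∩ T={A} → {A} (+0)
site 0, node FL: F={T} ∪ L={G} → {G,T} (+1)
site 0, node BCDFGLT: BCDGT={A} ∪ FL={G,T} → {A,G,T} (+1)
site 1, node CD: C={T} ∪ D={A} → {A,T} (+1)
site 1, node BCD: B={A} ∩ CD={A,T} → {A} (+0)
site 1, node BCDG: BCD={A} ∪ G={C} → {A,C} (+1)
site 1, node BCDGT: BCDG={A,C} ∪ T={G} → {A,C,G} (+1)
site 1, node FL: F={A} ∪ L={C} → {A,C} (+1)
site 1, node BCDFGLT: BCDGT={A,C,G} ∩ FL={A,C} → {A,C} (+0)
site 2, node CD: C={C} ∩ D={C} → {C} (+0)
site 2, node BCD: B={A} ∪ CD={C} → {A,C} (+1)
site 2, node BCDG: BCD={A,C} ∪ G={T} → {A,C,T} (+1)
site 2, node BCDGT: BCDG={A,C,T} ∩ T={T} → {T} (+0)
site 2, node FL: F={T} ∩ L={T} → {T} (+0)
site 2, node BCDFGLT: BCDGT={T} ∩ FL={T} → {T} (+0)
per-site changes: [3, 4, 2]; total = 9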